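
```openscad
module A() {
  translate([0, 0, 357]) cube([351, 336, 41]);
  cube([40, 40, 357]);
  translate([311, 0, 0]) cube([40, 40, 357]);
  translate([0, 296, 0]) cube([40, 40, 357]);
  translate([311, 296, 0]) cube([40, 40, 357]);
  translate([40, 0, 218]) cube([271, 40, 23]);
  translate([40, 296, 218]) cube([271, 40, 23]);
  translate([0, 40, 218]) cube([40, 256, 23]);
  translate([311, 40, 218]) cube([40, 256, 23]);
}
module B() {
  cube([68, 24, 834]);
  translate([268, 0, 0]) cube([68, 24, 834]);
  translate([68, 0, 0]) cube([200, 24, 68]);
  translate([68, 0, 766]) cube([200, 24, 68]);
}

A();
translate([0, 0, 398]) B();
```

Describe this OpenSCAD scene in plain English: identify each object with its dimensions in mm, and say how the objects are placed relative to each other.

A is a simple wooden stool: a rectangular seat 351 mm (x) by 336 mm (y), 41 mm thick, top face at z = 398 mm, on four square legs, each 40×40 mm in cross-section. The legs rest on z = 0, each flush with a corner of the seat. Four stretchers, 40 mm wide and 23 mm tall, connect adjacent legs with their undersides at z = 218 mm, each running between the inner faces of the legs it joins and aligned with the legs' outer faces on the other axis.

B is a rectangular picture frame lying in the x–z plane (depth along y). The opening is 200 mm wide (x) by 698 mm tall (z), surrounded by a border 68 mm wide on all four sides. The frame is 24 mm deep and is made of two full-height vertical stiles with two horizontal rails fitted between them.

The picture frame is on top of the stool.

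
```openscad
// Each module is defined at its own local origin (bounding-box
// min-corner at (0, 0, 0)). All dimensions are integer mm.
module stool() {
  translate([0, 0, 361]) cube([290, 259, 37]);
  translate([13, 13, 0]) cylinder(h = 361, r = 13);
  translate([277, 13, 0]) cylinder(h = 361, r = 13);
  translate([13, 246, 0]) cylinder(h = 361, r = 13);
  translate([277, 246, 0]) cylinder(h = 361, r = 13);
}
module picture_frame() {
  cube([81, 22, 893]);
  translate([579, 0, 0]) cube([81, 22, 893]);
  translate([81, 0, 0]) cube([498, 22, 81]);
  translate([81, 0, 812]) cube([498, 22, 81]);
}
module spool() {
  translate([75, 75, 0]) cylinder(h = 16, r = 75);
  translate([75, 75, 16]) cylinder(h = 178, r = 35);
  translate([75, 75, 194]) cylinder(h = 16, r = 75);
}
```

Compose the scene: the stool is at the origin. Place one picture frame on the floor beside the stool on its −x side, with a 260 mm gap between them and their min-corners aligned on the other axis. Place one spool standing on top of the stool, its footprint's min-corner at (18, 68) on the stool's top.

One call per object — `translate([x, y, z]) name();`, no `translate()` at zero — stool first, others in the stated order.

stool();
translate([-920, 0, 0]) picture_frame();
translate([18, 68, 398]) spool();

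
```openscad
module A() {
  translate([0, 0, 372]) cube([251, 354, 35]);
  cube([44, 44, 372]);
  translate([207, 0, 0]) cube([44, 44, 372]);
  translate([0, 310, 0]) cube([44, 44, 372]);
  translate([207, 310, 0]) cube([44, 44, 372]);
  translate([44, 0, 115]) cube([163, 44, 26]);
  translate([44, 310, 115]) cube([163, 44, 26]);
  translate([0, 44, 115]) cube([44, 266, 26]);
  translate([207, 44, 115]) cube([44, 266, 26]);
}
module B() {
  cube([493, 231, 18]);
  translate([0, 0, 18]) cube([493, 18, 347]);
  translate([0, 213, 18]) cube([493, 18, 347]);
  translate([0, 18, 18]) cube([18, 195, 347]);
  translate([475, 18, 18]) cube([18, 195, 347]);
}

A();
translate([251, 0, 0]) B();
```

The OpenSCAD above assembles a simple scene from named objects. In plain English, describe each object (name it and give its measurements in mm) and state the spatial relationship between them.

A is a simple wooden stool: a rectangular seat 251 mm (x) by 354 mm (y), 35 mm thick, top face at z = 407 mm, on four square legs, each 44×44 mm in cross-section. The legs rest on z = 0, each flush with a corner of the seat. Four stretchers, 44 mm wide and 26 mm tall, connect adjacent legs with their undersides at z = 115 mm, each running between the inner faces of the legs it joins and aligned with the legs' outer faces on the other axis.

B is an open storage box with external size 493×231×365 mm and wall thickness 18 mm (the base is also 18 mm thick). The base covers the whole footprint; the four walls stand on the base, with the y-facing walls full-width and the x-facing walls fitting between their inner faces.

The open box is against the stool's +x side, with their −y faces flush.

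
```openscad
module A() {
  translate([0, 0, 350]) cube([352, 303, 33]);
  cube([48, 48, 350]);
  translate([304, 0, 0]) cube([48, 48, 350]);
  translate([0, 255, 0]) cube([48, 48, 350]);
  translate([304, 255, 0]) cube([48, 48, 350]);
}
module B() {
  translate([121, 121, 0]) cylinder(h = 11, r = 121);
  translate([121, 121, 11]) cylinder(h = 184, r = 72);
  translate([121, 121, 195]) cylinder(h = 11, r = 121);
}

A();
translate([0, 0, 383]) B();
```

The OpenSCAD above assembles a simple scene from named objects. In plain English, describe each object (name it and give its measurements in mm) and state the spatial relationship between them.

A is a four-legged stool. The seat is 352×303 mm, 33 mm thick, top at z = 383 mm. It stands on four square legs, each 48×48 mm in cross-section, from z = 0 to the seat underside, each flush with a corner of the seat.

B is a spool: two coaxial disc flanges of radius 121 mm and thickness 11 mm, joined by a core cylinder of radius 72 mm and height 184 mm. The lower flange rests on z = 0 and the three cylinders share a vertical axis.

The spool is on top of the stool.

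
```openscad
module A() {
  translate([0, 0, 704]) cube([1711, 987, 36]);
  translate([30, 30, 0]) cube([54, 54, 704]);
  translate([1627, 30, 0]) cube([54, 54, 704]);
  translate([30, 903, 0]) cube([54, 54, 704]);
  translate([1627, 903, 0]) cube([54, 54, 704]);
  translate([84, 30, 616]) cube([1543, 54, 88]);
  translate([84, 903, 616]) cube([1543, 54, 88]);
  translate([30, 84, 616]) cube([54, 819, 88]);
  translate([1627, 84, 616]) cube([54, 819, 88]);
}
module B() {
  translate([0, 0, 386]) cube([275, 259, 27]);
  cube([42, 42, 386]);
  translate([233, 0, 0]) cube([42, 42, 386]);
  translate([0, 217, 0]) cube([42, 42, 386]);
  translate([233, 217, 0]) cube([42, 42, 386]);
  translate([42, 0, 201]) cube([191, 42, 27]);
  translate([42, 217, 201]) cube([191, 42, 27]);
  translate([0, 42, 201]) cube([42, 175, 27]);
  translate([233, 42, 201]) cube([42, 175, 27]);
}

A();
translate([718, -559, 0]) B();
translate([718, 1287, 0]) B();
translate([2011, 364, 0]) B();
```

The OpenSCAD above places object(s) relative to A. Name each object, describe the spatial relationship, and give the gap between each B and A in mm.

Each stool's nearest face is 300 mm from the table's bounding box.

A is a table. B is a stool. Three stools sit around the table at the −y, +y, +x sides. The gap between each stool and the table is 300 mm.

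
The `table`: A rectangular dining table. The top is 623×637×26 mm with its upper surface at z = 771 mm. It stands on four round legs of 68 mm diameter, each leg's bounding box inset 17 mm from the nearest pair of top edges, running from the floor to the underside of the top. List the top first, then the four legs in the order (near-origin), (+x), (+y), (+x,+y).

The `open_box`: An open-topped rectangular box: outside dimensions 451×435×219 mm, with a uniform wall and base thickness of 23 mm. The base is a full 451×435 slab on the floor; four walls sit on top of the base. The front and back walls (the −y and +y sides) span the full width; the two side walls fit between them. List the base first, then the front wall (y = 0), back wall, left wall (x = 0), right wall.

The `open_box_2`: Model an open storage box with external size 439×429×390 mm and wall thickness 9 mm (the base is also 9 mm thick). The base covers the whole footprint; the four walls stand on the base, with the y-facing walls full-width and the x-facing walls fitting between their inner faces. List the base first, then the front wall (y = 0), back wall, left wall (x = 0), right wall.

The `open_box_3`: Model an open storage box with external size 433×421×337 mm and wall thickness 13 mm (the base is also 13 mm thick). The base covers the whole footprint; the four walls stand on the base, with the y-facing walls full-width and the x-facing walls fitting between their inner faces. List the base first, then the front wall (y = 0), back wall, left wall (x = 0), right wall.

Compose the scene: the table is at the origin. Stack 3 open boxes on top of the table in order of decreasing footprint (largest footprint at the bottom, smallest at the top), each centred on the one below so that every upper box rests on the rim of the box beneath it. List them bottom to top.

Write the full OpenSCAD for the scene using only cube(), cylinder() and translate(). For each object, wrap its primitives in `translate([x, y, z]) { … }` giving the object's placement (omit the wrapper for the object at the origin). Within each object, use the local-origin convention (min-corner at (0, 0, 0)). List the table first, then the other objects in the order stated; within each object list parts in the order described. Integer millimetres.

translate([0, 0, 745]) cube([623, 637, 26]);
translate([51, 51, 0]) cylinder(h = 745, r = 34);
translate([572, 51, 0]) cylinder(h = 745, r = 34);
translate([51, 586, 0]) cylinder(h = 745, r = 34);
translate([572, 586, 0]) cylinder(h = 745, r = 34);
translate([86, 101, 771]) {
  cube([451, 435, 23]);
  translate([0, 0, 23]) cube([451, 23, 196]);
  translate([0, 412, 23]) cube([451, 23, 196]);
  translate([0, 23, 23]) cube([23, 389, 196]);
  translate([428, 23, 23]) cube([23, 389, 196]);
}
translate([92, 104, 990]) {
  cube([439, 429, 9]);
  translate([0, 0, 9]) cube([439, 9, 381]);
  translate([0, 420, 9]) cube([439, 9, 381]);
  translate([0, 9, 9]) cube([9, 411, 381]);
  translate([430, 9, 9]) cube([9, 411, 381]);
}
translate([95, 108, 1380]) {
  cube([433, 421, 13]);
  translate([0, 0, 13]) cube([433, 13, 324]);
  translate([0, 408, 13]) cube([433, 13, 324]);
  translate([0, 13, 13]) cube([13, 395, 324]);
  translate([420, 13, 13]) cube([13, 395, 324]);
}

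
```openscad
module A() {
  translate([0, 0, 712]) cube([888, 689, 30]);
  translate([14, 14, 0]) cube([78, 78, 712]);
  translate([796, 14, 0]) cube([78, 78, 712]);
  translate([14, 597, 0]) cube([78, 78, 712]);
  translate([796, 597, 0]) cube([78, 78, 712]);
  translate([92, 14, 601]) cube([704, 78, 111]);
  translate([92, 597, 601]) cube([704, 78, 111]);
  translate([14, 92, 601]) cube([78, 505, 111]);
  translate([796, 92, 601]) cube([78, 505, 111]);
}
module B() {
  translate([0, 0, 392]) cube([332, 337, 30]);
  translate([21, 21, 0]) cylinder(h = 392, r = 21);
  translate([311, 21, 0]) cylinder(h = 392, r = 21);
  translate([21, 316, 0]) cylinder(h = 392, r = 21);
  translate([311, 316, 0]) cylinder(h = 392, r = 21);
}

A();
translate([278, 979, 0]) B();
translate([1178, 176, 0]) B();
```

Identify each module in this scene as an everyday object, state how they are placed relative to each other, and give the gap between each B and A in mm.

Each stool's nearest face is 290 mm from the table's bounding box.

A is a table. B is a stool. Two stools sit around the table at the +y, +x sides. The gap between each stool and the table is 290 mm.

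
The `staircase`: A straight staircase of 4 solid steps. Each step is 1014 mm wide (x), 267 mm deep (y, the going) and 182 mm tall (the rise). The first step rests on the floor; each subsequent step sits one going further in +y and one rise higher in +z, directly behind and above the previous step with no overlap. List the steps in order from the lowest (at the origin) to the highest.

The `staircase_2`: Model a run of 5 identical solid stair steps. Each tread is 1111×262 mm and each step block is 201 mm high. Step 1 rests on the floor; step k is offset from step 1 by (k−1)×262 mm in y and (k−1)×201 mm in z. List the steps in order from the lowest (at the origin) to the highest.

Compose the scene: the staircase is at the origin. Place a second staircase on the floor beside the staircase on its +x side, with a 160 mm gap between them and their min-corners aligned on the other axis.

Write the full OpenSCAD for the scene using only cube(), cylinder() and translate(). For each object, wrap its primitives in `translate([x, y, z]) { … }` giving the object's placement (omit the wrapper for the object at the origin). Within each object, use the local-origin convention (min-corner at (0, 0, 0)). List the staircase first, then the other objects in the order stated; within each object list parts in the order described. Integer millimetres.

cube([1014, 267, 182]);
translate([0, 267, 182]) cube([1014, 267, 182]);
translate([0, 534, 364]) cube([1014, 267, 182]);
translate([0, 801, 546]) cube([1014, 267, 182]);
translate([1174, 0, 0]) {
  cube([1111, 262, 201]);
  translate([0, 262, 201]) cube([1111, 262, 201]);
  translate([0, 524, 402]) cube([1111, 262, 201]);
  translate([0, 786, 603]) cube([1111, 262, 201]);
  translate([0, 1048, 804]) cube([1111, 262, 201]);
}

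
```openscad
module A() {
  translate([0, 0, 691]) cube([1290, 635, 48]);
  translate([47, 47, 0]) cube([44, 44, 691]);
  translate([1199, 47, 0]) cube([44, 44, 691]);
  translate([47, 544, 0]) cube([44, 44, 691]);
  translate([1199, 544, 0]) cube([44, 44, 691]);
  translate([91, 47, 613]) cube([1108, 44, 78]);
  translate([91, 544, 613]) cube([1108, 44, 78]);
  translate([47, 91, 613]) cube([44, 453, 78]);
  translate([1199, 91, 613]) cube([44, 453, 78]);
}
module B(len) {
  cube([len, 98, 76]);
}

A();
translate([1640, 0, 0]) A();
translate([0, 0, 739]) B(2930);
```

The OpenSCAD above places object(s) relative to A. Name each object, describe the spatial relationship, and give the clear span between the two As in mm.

Second table starts at x = 1640; first ends at x = 1290; clear span = 1640 − 1290 = 350 mm.

A is a table. B is a beam. A beam spans the tops of two tables. The clear span between the two tables is 350 mm.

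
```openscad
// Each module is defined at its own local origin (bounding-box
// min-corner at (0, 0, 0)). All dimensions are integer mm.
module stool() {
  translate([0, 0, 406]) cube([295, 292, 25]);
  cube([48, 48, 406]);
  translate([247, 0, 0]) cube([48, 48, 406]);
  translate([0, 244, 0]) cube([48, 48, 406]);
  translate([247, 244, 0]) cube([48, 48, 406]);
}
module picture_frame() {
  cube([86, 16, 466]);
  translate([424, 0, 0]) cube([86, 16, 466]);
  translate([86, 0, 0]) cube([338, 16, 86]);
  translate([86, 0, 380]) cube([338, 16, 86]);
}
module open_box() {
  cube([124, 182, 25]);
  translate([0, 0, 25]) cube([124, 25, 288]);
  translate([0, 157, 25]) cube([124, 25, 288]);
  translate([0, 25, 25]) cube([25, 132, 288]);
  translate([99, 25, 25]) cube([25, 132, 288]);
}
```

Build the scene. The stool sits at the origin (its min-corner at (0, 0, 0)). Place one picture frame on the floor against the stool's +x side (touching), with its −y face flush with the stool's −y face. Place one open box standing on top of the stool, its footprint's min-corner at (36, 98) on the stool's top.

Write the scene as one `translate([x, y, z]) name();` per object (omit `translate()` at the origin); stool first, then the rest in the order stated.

stool();
translate([295, 0, 0]) picture_frame();
translate([36, 98, 431]) open_box();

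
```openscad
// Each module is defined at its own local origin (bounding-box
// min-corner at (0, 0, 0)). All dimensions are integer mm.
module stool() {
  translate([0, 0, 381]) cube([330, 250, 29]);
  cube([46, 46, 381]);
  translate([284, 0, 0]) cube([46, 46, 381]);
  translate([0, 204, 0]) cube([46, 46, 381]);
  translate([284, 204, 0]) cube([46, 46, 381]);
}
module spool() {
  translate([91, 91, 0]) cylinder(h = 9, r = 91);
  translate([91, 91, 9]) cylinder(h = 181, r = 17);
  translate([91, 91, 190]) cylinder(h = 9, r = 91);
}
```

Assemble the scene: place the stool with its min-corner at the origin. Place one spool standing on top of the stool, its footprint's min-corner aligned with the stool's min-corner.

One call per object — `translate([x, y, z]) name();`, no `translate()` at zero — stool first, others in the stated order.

stool();
translate([0, 0, 410]) spool();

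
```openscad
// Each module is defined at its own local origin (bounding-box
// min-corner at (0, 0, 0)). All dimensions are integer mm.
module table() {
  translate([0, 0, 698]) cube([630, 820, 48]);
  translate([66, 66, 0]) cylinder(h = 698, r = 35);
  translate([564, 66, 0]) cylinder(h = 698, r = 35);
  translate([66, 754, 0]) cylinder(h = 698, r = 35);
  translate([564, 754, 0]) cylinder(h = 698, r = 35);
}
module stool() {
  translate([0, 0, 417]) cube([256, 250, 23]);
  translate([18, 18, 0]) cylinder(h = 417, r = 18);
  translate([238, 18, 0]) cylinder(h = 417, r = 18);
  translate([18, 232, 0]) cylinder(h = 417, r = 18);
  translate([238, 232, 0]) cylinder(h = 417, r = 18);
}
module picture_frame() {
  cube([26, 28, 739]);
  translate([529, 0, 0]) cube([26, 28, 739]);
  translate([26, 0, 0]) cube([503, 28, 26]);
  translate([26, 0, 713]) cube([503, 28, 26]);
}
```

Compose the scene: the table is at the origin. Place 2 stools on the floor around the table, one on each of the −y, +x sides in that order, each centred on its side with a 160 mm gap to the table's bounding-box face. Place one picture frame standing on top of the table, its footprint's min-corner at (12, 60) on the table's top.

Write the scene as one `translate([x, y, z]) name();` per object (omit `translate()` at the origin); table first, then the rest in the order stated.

table();
translate([187, -410, 0]) stool();
translate([790, 285, 0]) stool();
translate([12, 60, 746]) picture_frame();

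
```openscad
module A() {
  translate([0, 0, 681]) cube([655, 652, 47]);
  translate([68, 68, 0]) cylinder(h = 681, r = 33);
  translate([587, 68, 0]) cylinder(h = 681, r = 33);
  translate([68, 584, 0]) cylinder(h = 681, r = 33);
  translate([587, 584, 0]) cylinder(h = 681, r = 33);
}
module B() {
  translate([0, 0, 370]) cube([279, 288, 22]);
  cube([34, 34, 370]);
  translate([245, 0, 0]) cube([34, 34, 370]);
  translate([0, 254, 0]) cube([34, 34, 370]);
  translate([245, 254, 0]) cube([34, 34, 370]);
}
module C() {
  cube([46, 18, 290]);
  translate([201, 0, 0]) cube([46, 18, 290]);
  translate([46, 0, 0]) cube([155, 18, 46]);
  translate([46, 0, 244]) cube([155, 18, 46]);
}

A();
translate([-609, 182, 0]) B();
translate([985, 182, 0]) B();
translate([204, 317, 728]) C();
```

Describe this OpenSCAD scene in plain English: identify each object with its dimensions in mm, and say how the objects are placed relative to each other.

A is a table: top 655 mm (x) × 652 mm (y), 47 mm thick, upper face at z = 728 mm, on four round legs of 66 mm diameter, each leg's bounding box inset 35 mm from the nearest pair of top edges, running from z = 0 to the bottom of the top.

B is a four-legged stool. The seat is a 279×288×22 mm slab whose top surface is at z = 392 mm; four square legs, each 34×34 mm in cross-section, run from the floor (z = 0) to the underside of the seat, each flush with a corner of the seat.

C is a picture frame with a 155×198 mm rectangular opening (x by z) and a uniform 46 mm border on every side. Frame depth is 18 mm along y. It is built from two vertical stiles running the full outside height and two horizontal rails spanning the gap between the stiles.

Two stools sit around the table at the −x, +x sides. The picture frame is on top of the table, centred.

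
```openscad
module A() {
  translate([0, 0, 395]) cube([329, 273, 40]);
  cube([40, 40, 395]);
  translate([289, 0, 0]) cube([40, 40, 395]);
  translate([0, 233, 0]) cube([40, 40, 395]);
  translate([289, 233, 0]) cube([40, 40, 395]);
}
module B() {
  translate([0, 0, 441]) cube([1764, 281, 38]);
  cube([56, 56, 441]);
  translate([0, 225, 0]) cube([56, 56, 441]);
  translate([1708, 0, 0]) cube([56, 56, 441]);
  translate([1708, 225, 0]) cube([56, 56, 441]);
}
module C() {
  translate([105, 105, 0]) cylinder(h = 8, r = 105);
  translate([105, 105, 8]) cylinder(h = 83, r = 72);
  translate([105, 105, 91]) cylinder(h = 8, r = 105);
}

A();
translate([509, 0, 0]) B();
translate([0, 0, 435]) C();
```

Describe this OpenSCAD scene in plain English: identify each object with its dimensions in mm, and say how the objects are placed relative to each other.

A is a four-legged stool. The seat is a 329×273×40 mm slab whose top surface is at z = 435 mm; four square legs, each 40×40 mm in cross-section, run from the floor (z = 0) to the underside of the seat, each flush with a corner of the seat.

B is a bench: a 1764×281 mm seat slab, 38 mm thick, top at z = 479 mm, on four 56×56 mm square legs flush with the seat corners and standing on z = 0.

C is a spool: two coaxial disc flanges of radius 105 mm and thickness 8 mm, joined by a core cylinder of radius 72 mm and height 83 mm. The lower flange rests on z = 0 and the three cylinders share a vertical axis.

The bench is on the floor beside the stool on its +x side. The spool is on top of the stool.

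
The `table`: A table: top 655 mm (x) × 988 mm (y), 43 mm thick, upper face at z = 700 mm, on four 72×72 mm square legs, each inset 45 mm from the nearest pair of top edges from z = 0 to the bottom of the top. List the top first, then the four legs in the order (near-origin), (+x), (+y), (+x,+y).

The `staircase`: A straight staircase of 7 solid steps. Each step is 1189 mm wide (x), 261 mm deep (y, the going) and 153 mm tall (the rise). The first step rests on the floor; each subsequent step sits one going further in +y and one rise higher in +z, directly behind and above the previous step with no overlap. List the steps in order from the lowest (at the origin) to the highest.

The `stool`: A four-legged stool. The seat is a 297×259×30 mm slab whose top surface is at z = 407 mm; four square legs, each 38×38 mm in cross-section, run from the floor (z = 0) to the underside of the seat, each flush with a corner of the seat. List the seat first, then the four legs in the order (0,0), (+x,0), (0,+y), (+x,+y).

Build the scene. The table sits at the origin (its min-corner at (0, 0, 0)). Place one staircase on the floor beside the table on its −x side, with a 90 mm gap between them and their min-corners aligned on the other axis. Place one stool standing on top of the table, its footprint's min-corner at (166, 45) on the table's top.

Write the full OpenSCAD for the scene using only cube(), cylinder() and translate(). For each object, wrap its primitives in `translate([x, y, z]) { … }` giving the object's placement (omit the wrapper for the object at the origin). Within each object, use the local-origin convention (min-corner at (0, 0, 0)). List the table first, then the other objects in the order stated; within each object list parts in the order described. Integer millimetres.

translate([0, 0, 657]) cube([655, 988, 43]);
translate([45, 45, 0]) cube([72, 72, 657]);
translate([538, 45, 0]) cube([72, 72, 657]);
translate([45, 871, 0]) cube([72, 72, 657]);
translate([538, 871, 0]) cube([72, 72, 657]);
translate([-1279, 0, 0]) {
  cube([1189, 261, 153]);
  translate([0, 261, 153]) cube([1189, 261, 153]);
  translate([0, 522, 306]) cube([1189, 261, 153]);
  translate([0, 783, 459]) cube([1189, 261, 153]);
  translate([0, 1044, 612]) cube([1189, 261, 153]);
  translate([0, 1305, 765]) cube([1189, 261, 153]);
  translate([0, 1566, 918]) cube([1189, 261, 153]);
}
translate([166, 45, 700]) {
  translate([0, 0, 377]) cube([297, 259, 30]);
  cube([38, 38, 377]);
  translate([259, 0, 0]) cube([38, 38, 377]);
  translate([0, 221, 0]) cube([38, 38, 377]);
  translate([259, 221, 0]) cube([38, 38, 377]);
}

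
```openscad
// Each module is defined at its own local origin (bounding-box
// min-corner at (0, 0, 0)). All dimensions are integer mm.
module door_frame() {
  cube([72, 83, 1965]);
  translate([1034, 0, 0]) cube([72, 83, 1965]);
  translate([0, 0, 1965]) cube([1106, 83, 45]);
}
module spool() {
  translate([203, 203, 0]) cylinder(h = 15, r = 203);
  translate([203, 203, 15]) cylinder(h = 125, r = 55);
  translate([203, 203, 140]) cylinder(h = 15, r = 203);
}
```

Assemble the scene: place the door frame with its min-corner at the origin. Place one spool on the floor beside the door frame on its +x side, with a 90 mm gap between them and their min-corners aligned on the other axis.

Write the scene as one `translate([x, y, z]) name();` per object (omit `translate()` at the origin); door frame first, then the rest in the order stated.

door_frame();
translate([1196, 0, 0]) spool();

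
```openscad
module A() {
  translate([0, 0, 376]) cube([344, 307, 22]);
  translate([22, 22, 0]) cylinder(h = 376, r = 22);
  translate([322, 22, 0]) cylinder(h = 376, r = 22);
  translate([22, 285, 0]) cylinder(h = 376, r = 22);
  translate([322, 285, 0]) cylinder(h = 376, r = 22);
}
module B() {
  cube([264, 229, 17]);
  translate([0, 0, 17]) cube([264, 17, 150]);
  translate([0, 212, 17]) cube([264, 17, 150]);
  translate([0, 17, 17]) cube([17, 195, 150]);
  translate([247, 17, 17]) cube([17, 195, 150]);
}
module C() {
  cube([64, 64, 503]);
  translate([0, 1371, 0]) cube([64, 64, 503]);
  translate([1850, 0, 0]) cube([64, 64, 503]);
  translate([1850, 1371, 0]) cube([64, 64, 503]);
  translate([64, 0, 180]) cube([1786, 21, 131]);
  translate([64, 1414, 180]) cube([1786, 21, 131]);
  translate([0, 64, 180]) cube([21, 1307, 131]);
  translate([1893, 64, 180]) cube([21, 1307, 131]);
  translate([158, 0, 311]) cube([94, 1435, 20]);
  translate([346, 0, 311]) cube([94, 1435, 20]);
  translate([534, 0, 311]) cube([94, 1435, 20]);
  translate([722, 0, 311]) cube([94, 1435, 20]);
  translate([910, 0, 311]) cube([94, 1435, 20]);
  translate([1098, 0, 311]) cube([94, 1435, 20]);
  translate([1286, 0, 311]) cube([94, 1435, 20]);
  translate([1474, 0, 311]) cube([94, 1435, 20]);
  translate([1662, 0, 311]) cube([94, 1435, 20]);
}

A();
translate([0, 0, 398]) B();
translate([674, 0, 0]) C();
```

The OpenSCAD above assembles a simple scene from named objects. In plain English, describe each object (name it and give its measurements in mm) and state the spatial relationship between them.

A is a four-legged stool. The seat is a 344×307×22 mm slab whose top surface is at z = 398 mm; four round legs, each 44 mm in diameter, run from the floor (z = 0) to the underside of the seat, each leg's axis is inset half a diameter from the nearest pair of seat edges (so the leg's bounding box is flush with the corner).

B is an open-topped rectangular box: outside dimensions 264×229×167 mm, with a uniform wall and base thickness of 17 mm. The base is a full 264×229 slab on the floor; four walls sit on top of the base. The front and back walls (the −y and +y sides) span the full width; the two side walls fit between them.

C is a bed frame 1914 mm long (x) by 1435 mm wide (y). Four 64×64 mm corner posts, 503 mm tall, at the corners of the footprint. Four rails of 21 mm thickness and 131 mm height run between adjacent posts with their undersides at z = 180 mm, their outer faces flush with the outside of the frame (the two x-running rails run between the posts' inner faces; the two y-running rails run between the posts' inner faces). 9 slats, each 94 mm wide (x) and 20 mm thick, lie across the top of the two x-running rails, running the full 1435 mm width of the frame in y; the slats are evenly spaced along x between the inner faces of the end posts with equal gaps (rounded down to the nearest mm) at the −x end and between each pair — any rounding remainder accumulates at the +x end.

The open box is on top of the stool. The bed frame is on the floor beside the stool on its +x side.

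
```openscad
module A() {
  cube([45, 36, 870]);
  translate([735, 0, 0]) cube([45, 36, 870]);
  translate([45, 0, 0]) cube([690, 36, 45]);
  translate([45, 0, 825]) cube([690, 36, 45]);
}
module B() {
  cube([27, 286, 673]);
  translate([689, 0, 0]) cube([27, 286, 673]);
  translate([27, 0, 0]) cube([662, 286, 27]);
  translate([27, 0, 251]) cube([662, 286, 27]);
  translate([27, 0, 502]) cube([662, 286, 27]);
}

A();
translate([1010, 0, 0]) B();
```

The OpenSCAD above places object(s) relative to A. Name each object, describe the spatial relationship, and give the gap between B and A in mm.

The bookshelf's nearest face is 230 mm from the picture frame's +x face.

A is a picture frame. B is a bookshelf. The bookshelf is on the floor beside the picture frame on its +x side. The gap between the bookshelf and the picture frame is 230 mm.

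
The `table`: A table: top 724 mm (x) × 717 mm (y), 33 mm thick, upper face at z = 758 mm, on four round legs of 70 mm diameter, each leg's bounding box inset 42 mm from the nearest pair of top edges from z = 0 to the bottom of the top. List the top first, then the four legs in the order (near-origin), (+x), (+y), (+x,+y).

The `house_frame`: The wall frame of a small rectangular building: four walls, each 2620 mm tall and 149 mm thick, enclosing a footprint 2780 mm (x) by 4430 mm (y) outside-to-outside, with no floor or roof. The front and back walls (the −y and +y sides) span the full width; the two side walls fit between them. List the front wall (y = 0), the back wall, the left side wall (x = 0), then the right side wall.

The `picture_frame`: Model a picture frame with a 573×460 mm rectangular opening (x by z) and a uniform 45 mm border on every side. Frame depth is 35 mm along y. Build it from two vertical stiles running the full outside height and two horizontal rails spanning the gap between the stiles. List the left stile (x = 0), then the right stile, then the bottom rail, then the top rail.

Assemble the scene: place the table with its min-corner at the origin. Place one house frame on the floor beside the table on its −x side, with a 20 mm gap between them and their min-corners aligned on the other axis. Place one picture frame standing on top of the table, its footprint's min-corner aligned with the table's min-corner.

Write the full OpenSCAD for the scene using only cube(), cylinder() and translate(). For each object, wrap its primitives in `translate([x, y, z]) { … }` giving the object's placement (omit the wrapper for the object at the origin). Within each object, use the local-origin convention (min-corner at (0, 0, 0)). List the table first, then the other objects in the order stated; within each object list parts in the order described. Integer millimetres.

translate([0, 0, 725]) cube([724, 717, 33]);
translate([77, 77, 0]) cylinder(h = 725, r = 35);
translate([647, 77, 0]) cylinder(h = 725, r = 35);
translate([77, 640, 0]) cylinder(h = 725, r = 35);
translate([647, 640, 0]) cylinder(h = 725, r = 35);
translate([-2800, 0, 0]) {
  cube([2780, 149, 2620]);
  translate([0, 4281, 0]) cube([2780, 149, 2620]);
  translate([0, 149, 0]) cube([149, 4132, 2620]);
  translate([2631, 149, 0]) cube([149, 4132, 2620]);
}
translate([0, 0, 758]) {
  cube([45, 35, 550]);
  translate([618, 0, 0]) cube([45, 35, 550]);
  translate([45, 0, 0]) cube([573, 35, 45]);
  translate([45, 0, 505]) cube([573, 35, 45]);
}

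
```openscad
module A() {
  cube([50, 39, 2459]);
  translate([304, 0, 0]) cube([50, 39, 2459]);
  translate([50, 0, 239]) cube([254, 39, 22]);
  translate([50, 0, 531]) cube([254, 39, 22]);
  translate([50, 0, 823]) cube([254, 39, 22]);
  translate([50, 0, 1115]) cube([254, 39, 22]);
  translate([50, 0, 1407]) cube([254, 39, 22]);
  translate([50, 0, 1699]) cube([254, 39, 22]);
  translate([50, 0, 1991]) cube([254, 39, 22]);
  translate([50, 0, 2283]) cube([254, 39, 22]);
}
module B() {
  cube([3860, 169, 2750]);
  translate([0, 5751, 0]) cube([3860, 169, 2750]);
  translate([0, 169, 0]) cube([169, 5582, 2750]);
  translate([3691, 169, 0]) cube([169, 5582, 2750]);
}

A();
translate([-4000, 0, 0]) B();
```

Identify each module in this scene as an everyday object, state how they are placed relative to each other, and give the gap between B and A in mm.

A is a ladder. B is a house frame. The house frame is on the floor beside the ladder on its −x side. The gap between the house frame and the ladder is 140 mm.

The house frame's nearest face is 140 mm from the ladder's −x face.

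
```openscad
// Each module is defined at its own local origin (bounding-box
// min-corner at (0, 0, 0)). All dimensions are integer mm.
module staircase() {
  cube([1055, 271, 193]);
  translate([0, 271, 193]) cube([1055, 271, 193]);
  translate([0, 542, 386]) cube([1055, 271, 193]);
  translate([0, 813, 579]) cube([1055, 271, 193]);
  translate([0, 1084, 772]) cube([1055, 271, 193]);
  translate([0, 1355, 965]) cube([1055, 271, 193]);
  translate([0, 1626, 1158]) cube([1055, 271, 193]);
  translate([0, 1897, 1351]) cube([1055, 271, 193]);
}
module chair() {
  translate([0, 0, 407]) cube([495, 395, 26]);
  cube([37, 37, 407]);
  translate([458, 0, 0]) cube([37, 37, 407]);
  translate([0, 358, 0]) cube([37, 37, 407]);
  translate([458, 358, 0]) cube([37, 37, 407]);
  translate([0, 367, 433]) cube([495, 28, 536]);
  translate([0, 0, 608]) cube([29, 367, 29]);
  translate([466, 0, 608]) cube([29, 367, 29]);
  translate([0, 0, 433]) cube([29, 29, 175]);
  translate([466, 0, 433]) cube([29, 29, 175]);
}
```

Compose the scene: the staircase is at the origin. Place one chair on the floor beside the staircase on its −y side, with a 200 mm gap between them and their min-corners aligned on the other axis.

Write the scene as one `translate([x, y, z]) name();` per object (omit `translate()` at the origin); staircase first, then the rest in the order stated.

staircase();
translate([0, -595, 0]) chair();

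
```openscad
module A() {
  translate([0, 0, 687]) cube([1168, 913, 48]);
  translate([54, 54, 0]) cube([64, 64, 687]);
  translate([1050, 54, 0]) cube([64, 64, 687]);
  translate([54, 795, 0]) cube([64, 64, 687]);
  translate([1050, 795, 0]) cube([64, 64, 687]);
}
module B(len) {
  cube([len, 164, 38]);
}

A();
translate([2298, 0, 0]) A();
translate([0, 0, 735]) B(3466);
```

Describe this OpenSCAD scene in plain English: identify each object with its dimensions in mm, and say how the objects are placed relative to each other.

A is a table with a 1168×913 mm rectangular top, 48 mm thick, top surface at z = 735 mm, supported by four 64×64 mm square legs, each inset 54 mm from the nearest pair of top edges, running from the floor.

B is a rectangular beam 3466 mm long (x), 164 mm deep (y), 38 mm thick (z).

The beam spans the tops of two tables placed 1130 mm apart, resting at z = 735 mm.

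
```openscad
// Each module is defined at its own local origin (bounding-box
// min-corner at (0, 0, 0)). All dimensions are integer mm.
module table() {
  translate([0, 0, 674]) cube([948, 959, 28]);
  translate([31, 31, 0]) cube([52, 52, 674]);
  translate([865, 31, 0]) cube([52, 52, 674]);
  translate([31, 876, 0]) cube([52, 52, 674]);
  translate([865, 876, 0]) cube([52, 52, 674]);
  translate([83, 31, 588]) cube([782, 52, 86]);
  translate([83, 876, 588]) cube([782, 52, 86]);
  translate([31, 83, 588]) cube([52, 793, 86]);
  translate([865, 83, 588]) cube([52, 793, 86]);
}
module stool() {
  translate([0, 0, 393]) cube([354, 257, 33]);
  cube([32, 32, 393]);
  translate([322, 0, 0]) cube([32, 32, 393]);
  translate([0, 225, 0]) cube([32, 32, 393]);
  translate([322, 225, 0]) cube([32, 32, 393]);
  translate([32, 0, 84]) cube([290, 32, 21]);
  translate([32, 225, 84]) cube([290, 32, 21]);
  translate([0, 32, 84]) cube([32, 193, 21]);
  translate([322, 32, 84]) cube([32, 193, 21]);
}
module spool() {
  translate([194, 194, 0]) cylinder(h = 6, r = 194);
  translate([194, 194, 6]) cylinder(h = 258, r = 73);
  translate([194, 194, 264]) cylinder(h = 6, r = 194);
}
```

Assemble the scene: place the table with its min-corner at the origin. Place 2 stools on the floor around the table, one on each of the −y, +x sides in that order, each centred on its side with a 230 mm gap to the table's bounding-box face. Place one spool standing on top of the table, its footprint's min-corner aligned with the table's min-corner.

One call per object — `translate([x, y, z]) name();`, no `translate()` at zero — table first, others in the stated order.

table();
translate([297, -487, 0]) stool();
translate([1178, 351, 0]) stool();
translate([0, 0, 702]) spool();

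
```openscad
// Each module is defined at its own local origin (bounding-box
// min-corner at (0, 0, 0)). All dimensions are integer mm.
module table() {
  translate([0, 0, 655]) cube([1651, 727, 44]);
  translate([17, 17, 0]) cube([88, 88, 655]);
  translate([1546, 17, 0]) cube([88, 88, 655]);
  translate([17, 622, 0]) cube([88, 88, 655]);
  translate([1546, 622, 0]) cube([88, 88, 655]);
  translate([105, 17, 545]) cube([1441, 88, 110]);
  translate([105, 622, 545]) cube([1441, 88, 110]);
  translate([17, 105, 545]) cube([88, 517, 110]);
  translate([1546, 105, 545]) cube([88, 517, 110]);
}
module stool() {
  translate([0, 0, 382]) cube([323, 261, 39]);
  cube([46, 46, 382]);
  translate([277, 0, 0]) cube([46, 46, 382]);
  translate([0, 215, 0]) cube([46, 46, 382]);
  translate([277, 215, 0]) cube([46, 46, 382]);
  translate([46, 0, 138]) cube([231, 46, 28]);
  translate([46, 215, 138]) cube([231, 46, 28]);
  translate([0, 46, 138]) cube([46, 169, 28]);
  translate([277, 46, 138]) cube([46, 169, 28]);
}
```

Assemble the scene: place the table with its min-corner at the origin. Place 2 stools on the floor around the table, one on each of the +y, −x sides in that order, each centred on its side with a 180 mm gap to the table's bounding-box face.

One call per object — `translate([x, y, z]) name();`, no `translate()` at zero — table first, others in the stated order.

table();
translate([664, 907, 0]) stool();
translate([-503, 233, 0]) stool();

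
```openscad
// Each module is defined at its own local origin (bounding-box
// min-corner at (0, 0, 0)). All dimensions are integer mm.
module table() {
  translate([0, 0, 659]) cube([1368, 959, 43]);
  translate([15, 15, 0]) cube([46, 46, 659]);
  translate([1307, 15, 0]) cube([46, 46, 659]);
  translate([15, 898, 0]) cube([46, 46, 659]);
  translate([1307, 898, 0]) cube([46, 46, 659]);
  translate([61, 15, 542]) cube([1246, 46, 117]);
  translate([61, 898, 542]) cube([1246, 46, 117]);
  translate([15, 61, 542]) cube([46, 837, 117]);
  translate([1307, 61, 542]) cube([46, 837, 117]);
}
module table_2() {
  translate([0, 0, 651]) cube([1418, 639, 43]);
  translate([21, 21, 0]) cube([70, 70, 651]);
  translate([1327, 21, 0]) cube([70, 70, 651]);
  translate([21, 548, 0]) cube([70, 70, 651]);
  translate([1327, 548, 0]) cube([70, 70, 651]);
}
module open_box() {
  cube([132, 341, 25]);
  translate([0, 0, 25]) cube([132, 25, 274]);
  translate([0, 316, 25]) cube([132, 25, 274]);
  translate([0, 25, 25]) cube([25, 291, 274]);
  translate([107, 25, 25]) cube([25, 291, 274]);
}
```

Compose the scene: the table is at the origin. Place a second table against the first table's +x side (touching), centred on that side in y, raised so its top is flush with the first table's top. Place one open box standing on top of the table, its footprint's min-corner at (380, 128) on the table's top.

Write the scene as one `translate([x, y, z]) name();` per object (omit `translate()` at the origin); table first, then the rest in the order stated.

table();
translate([1368, 160, 8]) table_2();
translate([380, 128, 702]) open_box();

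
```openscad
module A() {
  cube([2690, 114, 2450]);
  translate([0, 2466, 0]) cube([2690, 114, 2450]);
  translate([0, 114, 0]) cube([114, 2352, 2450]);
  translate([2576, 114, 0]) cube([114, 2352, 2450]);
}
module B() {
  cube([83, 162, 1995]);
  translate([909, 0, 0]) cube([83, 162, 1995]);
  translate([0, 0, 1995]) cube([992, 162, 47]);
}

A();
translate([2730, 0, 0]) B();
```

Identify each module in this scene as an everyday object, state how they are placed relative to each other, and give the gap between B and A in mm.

The door frame's nearest face is 40 mm from the house frame's +x face.

A is a house frame. B is a door frame. The door frame is on the floor beside the house frame on its +x side. The gap between the door frame and the house frame is 40 mm.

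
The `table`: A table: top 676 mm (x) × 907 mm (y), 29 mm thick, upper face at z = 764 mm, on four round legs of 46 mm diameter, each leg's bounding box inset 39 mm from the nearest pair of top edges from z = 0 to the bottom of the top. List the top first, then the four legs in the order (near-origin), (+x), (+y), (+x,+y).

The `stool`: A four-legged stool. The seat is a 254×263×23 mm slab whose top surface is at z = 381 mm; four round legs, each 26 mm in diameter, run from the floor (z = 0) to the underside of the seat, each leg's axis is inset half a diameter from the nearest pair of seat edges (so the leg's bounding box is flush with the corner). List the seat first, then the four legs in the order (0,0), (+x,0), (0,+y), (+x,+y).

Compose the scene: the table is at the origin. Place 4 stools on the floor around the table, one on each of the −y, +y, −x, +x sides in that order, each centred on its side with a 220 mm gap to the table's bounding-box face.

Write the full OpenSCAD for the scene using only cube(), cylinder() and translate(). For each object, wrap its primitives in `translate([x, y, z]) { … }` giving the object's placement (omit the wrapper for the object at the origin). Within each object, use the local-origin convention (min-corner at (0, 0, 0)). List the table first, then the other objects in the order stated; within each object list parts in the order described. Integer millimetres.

translate([0, 0, 735]) cube([676, 907, 29]);
translate([62, 62, 0]) cylinder(h = 735, r = 23);
translate([614, 62, 0]) cylinder(h = 735, r = 23);
translate([62, 845, 0]) cylinder(h = 735, r = 23);
translate([614, 845, 0]) cylinder(h = 735, r = 23);
translate([211, -483, 0]) {
  translate([0, 0, 358]) cube([254, 263, 23]);
  translate([13, 13, 0]) cylinder(h = 358, r = 13);
  translate([241, 13, 0]) cylinder(h = 358, r = 13);
  translate([13, 250, 0]) cylinder(h = 358, r = 13);
  translate([241, 250, 0]) cylinder(h = 358, r = 13);
}
translate([211, 1127, 0]) {
  translate([0, 0, 358]) cube([254, 263, 23]);
  translate([13, 13, 0]) cylinder(h = 358, r = 13);
  translate([241, 13, 0]) cylinder(h = 358, r = 13);
  translate([13, 250, 0]) cylinder(h = 358, r = 13);
  translate([241, 250, 0]) cylinder(h = 358, r = 13);
}
translate([-474, 322, 0]) {
  translate([0, 0, 358]) cube([254, 263, 23]);
  translate([13, 13, 0]) cylinder(h = 358, r = 13);
  translate([241, 13, 0]) cylinder(h = 358, r = 13);
  translate([13, 250, 0]) cylinder(h = 358, r = 13);
  translate([241, 250, 0]) cylinder(h = 358, r = 13);
}
translate([896, 322, 0]) {
  translate([0, 0, 358]) cube([254, 263, 23]);
  translate([13, 13, 0]) cylinder(h = 358, r = 13);
  translate([241, 13, 0]) cylinder(h = 358, r = 13);
  translate([13, 250, 0]) cylinder(h = 358, r = 13);
  translate([241, 250, 0]) cylinder(h = 358, r = 13);
}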